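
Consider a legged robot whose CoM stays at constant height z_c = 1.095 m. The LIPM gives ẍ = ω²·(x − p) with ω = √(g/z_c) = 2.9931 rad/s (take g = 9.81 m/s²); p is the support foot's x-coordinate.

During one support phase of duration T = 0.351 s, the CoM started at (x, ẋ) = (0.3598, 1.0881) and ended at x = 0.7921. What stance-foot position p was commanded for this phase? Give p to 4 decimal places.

p = 0.3993

ωT = 2.9931·0.351 = 1.050578; cosh(ωT) = 1.604520, sinh(ωT) = 1.254784
x(T) = p + (x₀−p)·cosh(ωT) + (ẋ₀/ω)·sinh(ωT) ⇒ p·(1 − cosh) = x(T) − x₀·cosh − (ẋ₀/ω)·sinh
numerator   = 0.7921 − (0.3598)·1.604520 − (1.0881/2.9931)·1.254784 = -0.241365
denominator = 1 − 1.604520 = -0.604520
p = -0.241365 / -0.604520 = 0.3993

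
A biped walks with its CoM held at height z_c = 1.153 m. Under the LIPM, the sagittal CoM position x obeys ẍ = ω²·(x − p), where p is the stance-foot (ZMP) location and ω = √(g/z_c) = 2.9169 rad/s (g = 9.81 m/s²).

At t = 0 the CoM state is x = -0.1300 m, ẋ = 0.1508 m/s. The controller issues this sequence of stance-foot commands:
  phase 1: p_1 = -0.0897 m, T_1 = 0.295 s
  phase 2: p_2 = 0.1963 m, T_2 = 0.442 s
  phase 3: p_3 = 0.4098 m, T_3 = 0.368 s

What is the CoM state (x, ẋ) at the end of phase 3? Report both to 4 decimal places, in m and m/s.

phase 1: p=-0.0897, T=0.295, ωT=0.860486, cosh=1.393632, sinh=0.970676; start (x,ẋ)=(-0.130000, 0.150800) → end (x,ẋ)=(-0.095681, 0.096056)
phase 2: p=0.1963, T=0.442, ωT=1.289270, cosh=1.952803, sinh=1.677332; start (x,ẋ)=(-0.095681, 0.096056) → end (x,ẋ)=(-0.318645, -1.240969)
phase 3: p=0.4098, T=0.368, ωT=1.073419, cosh=1.633601, sinh=1.291764; start (x,ẋ)=(-0.318645, -1.240969) → end (x,ẋ)=(-1.329758, -4.771990)

x = -1.3298, ẋ = -4.7720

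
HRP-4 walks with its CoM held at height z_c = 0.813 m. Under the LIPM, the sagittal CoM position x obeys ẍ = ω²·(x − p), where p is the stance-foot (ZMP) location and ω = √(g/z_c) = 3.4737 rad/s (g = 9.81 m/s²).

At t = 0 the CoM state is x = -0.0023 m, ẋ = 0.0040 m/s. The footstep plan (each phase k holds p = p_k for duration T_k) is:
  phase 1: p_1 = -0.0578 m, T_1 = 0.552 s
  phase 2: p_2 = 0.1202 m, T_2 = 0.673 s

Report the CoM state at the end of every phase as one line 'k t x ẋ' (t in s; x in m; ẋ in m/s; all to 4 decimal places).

1 0.5520 0.1389 0.6556
2 1.2250 1.1864 3.7607

phase 1: p=-0.0578, T=0.552, ωT=1.917482, cosh=3.475392, sinh=3.328416; start (x,ẋ)=(-0.002300, 0.004000) → end (x,ẋ)=(0.138917, 0.655588)
phase 2: p=0.1202, T=0.673, ωT=2.337800, cosh=5.227482, sinh=5.130942; start (x,ẋ)=(0.138917, 0.655588) → end (x,ẋ)=(1.186400, 3.760673)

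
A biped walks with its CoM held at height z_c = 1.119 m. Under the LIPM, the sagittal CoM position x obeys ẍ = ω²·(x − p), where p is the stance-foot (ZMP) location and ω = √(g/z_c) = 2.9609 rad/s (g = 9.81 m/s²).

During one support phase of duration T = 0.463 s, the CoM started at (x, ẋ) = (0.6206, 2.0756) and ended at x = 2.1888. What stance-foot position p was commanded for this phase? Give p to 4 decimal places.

ωT = 2.9609·0.463 = 1.370897; cosh(ωT) = 2.096380, sinh(ωT) = 1.842501
x(T) = p + (x₀−p)·cosh(ωT) + (ẋ₀/ω)·sinh(ωT) ⇒ p·(1 − cosh) = x(T) − x₀·cosh − (ẋ₀/ω)·sinh
numerator   = 2.1888 − (0.6206)·2.096380 − (2.0756/2.9609)·1.842501 = -0.403812
denominator = 1 − 2.096380 = -1.096380
p = -0.403812 / -1.096380 = 0.3683

p = 0.3683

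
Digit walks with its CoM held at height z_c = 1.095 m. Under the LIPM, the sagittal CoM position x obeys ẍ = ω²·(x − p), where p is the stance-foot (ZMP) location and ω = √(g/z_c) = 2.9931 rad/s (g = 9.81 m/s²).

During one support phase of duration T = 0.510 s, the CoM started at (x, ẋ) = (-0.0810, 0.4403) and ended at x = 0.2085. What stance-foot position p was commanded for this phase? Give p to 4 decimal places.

ωT = 2.9931·0.510 = 1.526481; cosh(ωT) = 2.409627, sinh(ωT) = 2.192328
x(T) = p + (x₀−p)·cosh(ωT) + (ẋ₀/ω)·sinh(ωT) ⇒ p·(1 − cosh) = x(T) − x₀·cosh − (ẋ₀/ω)·sinh
numerator   = 0.2085 − (-0.0810)·2.409627 − (0.4403/2.9931)·2.192328 = 0.081177
denominator = 1 − 2.409627 = -1.409627
p = 0.081177 / -1.409627 = -0.0576

p = -0.0576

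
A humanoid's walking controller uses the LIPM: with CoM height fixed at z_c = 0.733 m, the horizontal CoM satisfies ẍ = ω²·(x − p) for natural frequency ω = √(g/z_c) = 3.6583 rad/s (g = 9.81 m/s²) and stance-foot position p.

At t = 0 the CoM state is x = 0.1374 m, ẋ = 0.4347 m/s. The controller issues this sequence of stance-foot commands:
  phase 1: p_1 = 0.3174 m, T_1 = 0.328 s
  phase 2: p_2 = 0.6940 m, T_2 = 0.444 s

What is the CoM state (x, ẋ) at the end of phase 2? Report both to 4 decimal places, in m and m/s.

phase 1: p=0.3174, T=0.328, ωT=1.199922, cosh=1.810538, sinh=1.509321; start (x,ẋ)=(0.137400, 0.434700) → end (x,ẋ)=(0.170849, -0.206838)
phase 2: p=0.6940, T=0.444, ωT=1.624285, cosh=2.635921, sinh=2.438869; start (x,ẋ)=(0.170849, -0.206838) → end (x,ẋ)=(-0.822876, -5.212819)

x = -0.8229, ẋ = -5.2128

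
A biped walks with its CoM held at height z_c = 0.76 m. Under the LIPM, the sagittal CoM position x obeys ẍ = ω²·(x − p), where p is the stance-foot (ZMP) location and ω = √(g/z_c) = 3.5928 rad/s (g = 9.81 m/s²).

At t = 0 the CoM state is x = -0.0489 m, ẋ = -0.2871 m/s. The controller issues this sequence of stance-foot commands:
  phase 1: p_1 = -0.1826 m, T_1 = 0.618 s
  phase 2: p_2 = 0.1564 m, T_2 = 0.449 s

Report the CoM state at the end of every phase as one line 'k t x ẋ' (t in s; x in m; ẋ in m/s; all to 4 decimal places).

phase 1: p=-0.1826, T=0.618, ωT=2.220350, cosh=4.659564, sinh=4.550993; start (x,ẋ)=(-0.048900, -0.287100) → end (x,ẋ)=(0.076715, 0.848342)
phase 2: p=0.1564, T=0.449, ωT=1.613167, cosh=2.608968, sinh=2.409713; start (x,ẋ)=(0.076715, 0.848342) → end (x,ẋ)=(0.517492, 1.523413)

1 0.6180 0.0767 0.8483
2 1.0670 0.5175 1.5234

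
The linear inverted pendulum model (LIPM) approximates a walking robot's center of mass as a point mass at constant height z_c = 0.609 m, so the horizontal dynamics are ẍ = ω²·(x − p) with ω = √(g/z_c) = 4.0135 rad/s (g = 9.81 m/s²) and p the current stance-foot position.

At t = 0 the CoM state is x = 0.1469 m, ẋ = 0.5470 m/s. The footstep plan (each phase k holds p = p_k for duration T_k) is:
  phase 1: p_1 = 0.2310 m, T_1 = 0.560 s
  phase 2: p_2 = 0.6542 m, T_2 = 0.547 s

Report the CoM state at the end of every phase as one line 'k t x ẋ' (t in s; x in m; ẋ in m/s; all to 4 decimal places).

phase 1: p=0.2310, T=0.560, ωT=2.247560, cosh=4.785135, sinh=4.679479; start (x,ẋ)=(0.146900, 0.547000) → end (x,ẋ)=(0.466336, 1.037980)
phase 2: p=0.6542, T=0.547, ωT=2.195384, cosh=4.547385, sinh=4.436069; start (x,ẋ)=(0.466336, 1.037980) → end (x,ẋ)=(0.947177, 1.375338)

1 0.5600 0.4663 1.0380
2 1.1070 0.9472 1.3753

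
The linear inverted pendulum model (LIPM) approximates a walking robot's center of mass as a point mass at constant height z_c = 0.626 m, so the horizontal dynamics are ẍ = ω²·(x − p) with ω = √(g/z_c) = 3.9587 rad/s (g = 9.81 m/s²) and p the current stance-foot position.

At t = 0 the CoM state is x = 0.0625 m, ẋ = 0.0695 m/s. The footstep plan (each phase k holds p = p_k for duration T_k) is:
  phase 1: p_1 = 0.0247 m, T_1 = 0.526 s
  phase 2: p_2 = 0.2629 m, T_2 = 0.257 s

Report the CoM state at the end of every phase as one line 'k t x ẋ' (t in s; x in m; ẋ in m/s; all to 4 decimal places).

1 0.5260 0.2480 0.8740
2 0.7830 0.5051 1.2960

phase 1: p=0.0247, T=0.526, ωT=2.082276, cosh=4.073678, sinh=3.949032; start (x,ẋ)=(0.062500, 0.069500) → end (x,ẋ)=(0.248015, 0.874049)
phase 2: p=0.2629, T=0.257, ωT=1.017386, cosh=1.563747, sinh=1.202208; start (x,ẋ)=(0.248015, 0.874049) → end (x,ẋ)=(0.505062, 1.295953)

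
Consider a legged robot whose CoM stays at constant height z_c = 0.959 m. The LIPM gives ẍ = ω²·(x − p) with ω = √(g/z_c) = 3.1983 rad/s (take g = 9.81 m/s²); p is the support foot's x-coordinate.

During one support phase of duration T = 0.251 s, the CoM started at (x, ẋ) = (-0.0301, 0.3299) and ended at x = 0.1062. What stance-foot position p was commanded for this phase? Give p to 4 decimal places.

p = -0.1605

ωT = 3.1983·0.251 = 0.802773; cosh(ωT) = 1.339903, sinh(ωT) = 0.891819
x(T) = p + (x₀−p)·cosh(ωT) + (ẋ₀/ω)·sinh(ωT) ⇒ p·(1 − cosh) = x(T) − x₀·cosh − (ẋ₀/ω)·sinh
numerator   = 0.1062 − (-0.0301)·1.339903 − (0.3299/3.1983)·0.891819 = 0.054541
denominator = 1 − 1.339903 = -0.339903
p = 0.054541 / -0.339903 = -0.1605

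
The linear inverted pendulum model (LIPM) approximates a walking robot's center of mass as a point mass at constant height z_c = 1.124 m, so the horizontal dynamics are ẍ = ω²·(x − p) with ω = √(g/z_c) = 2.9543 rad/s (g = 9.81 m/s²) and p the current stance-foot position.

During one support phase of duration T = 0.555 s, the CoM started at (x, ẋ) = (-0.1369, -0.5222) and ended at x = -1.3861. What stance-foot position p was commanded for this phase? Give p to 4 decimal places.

p = 0.3476

ωT = 2.9543·0.555 = 1.639637; cosh(ωT) = 2.673673, sinh(ωT) = 2.479623
x(T) = p + (x₀−p)·cosh(ωT) + (ẋ₀/ω)·sinh(ωT) ⇒ p·(1 − cosh) = x(T) − x₀·cosh − (ẋ₀/ω)·sinh
numerator   = -1.3861 − (-0.1369)·2.673673 − (-0.5222/2.9543)·2.479623 = -0.581778
denominator = 1 − 2.673673 = -1.673673
p = -0.581778 / -1.673673 = 0.3476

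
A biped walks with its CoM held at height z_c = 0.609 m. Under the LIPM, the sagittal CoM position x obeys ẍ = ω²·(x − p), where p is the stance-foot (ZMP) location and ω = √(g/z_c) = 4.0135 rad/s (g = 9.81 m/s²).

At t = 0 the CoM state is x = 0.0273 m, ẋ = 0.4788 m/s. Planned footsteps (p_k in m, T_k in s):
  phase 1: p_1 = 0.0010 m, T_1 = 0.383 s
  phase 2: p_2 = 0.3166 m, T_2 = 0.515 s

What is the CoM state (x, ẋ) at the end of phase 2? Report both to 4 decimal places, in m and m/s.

phase 1: p=0.0010, T=0.383, ωT=1.537170, cosh=2.433200, sinh=2.218211; start (x,ẋ)=(0.027300, 0.478800) → end (x,ẋ)=(0.329620, 1.399159)
phase 2: p=0.3166, T=0.515, ωT=2.066952, cosh=4.013640, sinh=3.887069; start (x,ẋ)=(0.329620, 1.399159) → end (x,ẋ)=(1.723941, 5.818842)

x = 1.7239, ẋ = 5.8188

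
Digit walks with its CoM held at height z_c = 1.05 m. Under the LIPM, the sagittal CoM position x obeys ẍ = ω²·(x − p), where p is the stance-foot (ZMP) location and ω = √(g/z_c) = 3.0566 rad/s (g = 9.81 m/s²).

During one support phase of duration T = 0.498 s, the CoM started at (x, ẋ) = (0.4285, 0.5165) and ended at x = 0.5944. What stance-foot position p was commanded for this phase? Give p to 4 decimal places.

ωT = 3.0566·0.498 = 1.522187; cosh(ωT) = 2.400234, sinh(ωT) = 2.182000
x(T) = p + (x₀−p)·cosh(ωT) + (ẋ₀/ω)·sinh(ωT) ⇒ p·(1 − cosh) = x(T) − x₀·cosh − (ẋ₀/ω)·sinh
numerator   = 0.5944 − (0.4285)·2.400234 − (0.5165/3.0566)·2.182000 = -0.802812
denominator = 1 − 2.400234 = -1.400234
p = -0.802812 / -1.400234 = 0.5733

p = 0.5733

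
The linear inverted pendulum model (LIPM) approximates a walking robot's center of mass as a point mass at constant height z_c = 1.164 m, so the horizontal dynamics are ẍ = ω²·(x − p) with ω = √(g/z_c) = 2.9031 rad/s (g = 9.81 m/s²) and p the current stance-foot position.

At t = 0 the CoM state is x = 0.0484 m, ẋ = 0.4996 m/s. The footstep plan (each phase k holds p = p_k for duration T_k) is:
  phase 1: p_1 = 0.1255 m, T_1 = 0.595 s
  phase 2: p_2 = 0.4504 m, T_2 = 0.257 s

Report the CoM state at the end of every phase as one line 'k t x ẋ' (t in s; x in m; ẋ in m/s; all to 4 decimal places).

phase 1: p=0.1255, T=0.595, ωT=1.727344, cosh=2.901725, sinh=2.723970; start (x,ẋ)=(0.048400, 0.499600) → end (x,ẋ)=(0.370550, 0.839999)
phase 2: p=0.4504, T=0.257, ωT=0.746097, cosh=1.291483, sinh=0.817269; start (x,ẋ)=(0.370550, 0.839999) → end (x,ẋ)=(0.583748, 0.895391)

1 0.5950 0.3706 0.8400
2 0.8520 0.5837 0.8954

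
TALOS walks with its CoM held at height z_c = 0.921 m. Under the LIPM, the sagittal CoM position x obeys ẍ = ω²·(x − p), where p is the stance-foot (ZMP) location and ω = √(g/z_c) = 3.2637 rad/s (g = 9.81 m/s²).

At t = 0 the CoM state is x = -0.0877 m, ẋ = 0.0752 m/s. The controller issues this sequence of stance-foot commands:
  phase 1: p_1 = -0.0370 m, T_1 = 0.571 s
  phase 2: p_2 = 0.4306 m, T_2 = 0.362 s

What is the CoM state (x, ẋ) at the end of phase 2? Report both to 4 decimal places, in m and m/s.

phase 1: p=-0.0370, T=0.571, ωT=1.863573, cosh=3.300923, sinh=3.145805; start (x,ẋ)=(-0.087700, 0.075200) → end (x,ẋ)=(-0.131873, -0.272306)
phase 2: p=0.4306, T=0.362, ωT=1.181459, cosh=1.782979, sinh=1.476148; start (x,ẋ)=(-0.131873, -0.272306) → end (x,ẋ)=(-0.695440, -3.195345)

x = -0.6954, ẋ = -3.1953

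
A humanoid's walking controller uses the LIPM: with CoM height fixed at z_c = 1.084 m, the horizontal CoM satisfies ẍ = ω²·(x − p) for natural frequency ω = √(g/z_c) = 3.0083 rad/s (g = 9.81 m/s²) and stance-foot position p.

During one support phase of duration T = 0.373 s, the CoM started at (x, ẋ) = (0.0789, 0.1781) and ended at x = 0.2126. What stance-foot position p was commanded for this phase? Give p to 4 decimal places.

p = 0.0038

ωT = 3.0083·0.373 = 1.122096; cosh(ωT) = 1.698441, sinh(ωT) = 1.372844
x(T) = p + (x₀−p)·cosh(ωT) + (ẋ₀/ω)·sinh(ωT) ⇒ p·(1 − cosh) = x(T) − x₀·cosh − (ẋ₀/ω)·sinh
numerator   = 0.2126 − (0.0789)·1.698441 − (0.1781/3.0083)·1.372844 = -0.002683
denominator = 1 − 1.698441 = -0.698441
p = -0.002683 / -0.698441 = 0.0038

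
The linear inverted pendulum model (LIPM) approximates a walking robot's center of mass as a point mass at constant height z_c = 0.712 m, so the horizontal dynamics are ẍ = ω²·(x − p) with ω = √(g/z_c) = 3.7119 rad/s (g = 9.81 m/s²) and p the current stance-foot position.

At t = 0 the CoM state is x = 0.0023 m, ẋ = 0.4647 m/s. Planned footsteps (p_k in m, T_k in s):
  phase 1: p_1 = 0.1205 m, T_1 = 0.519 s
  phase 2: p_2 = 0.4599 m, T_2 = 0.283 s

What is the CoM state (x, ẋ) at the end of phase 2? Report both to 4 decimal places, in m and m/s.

x = -0.0222, ẋ = -1.3029

phase 1: p=0.1205, T=0.519, ωT=1.926476, cosh=3.505468, sinh=3.359807; start (x,ẋ)=(0.002300, 0.464700) → end (x,ẋ)=(0.126775, 0.154887)
phase 2: p=0.4599, T=0.283, ωT=1.050468, cosh=1.604381, sinh=1.254607; start (x,ẋ)=(0.126775, 0.154887) → end (x,ẋ)=(-0.022209, -1.302859)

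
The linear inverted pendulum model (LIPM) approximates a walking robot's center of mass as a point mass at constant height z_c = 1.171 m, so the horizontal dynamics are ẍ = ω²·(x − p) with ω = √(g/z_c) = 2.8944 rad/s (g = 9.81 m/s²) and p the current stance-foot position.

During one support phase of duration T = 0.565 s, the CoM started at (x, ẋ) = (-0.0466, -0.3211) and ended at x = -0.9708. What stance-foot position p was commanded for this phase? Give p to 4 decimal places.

p = 0.3445

ωT = 2.8944·0.565 = 1.635336; cosh(ωT) = 2.663034, sinh(ωT) = 2.468147
x(T) = p + (x₀−p)·cosh(ωT) + (ẋ₀/ω)·sinh(ωT) ⇒ p·(1 − cosh) = x(T) − x₀·cosh − (ẋ₀/ω)·sinh
numerator   = -0.9708 − (-0.0466)·2.663034 − (-0.3211/2.8944)·2.468147 = -0.572890
denominator = 1 − 2.663034 = -1.663034
p = -0.572890 / -1.663034 = 0.3445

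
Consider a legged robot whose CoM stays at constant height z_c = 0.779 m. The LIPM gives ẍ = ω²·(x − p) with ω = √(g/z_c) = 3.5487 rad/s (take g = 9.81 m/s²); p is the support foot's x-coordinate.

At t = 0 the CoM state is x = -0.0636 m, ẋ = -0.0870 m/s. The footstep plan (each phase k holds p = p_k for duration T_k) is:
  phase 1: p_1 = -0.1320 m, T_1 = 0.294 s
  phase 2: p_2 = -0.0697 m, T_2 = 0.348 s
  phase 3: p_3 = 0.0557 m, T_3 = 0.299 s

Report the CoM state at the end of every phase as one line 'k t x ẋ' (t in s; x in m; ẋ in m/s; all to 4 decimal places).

1 0.2940 -0.0533 0.1630
2 0.6420 0.0330 0.3951
3 0.9410 0.1607 0.5370

phase 1: p=-0.1320, T=0.294, ωT=1.043318, cosh=1.595452, sinh=1.243168; start (x,ẋ)=(-0.063600, -0.087000) → end (x,ẋ)=(-0.053349, 0.162951)
phase 2: p=-0.0697, T=0.348, ωT=1.234948, cosh=1.864524, sinh=1.573674; start (x,ẋ)=(-0.053349, 0.162951) → end (x,ẋ)=(0.033048, 0.395141)
phase 3: p=0.0557, T=0.299, ωT=1.061061, cosh=1.617762, sinh=1.271674; start (x,ẋ)=(0.033048, 0.395141) → end (x,ẋ)=(0.160653, 0.537021)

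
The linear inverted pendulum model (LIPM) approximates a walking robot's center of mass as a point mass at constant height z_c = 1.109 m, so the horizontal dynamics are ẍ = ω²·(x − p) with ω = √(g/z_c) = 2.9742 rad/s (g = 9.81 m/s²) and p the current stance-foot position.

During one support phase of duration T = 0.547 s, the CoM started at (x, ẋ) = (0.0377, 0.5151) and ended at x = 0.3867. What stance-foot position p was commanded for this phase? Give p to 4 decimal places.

ωT = 2.9742·0.547 = 1.626887; cosh(ωT) = 2.642277, sinh(ωT) = 2.445736
x(T) = p + (x₀−p)·cosh(ωT) + (ẋ₀/ω)·sinh(ωT) ⇒ p·(1 − cosh) = x(T) − x₀·cosh − (ẋ₀/ω)·sinh
numerator   = 0.3867 − (0.0377)·2.642277 − (0.5151/2.9742)·2.445736 = -0.136490
denominator = 1 − 2.642277 = -1.642277
p = -0.136490 / -1.642277 = 0.0831

p = 0.0831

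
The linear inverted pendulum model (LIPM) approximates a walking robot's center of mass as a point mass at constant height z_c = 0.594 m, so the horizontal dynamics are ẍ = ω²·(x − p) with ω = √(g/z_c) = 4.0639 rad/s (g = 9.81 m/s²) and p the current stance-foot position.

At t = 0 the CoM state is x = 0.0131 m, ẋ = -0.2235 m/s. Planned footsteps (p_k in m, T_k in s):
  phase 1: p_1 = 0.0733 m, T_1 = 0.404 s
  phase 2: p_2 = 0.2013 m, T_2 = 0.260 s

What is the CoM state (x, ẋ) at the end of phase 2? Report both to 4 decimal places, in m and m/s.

x = -0.8609, ẋ = -4.1345

phase 1: p=0.0733, T=0.404, ωT=1.641816, cosh=2.679083, sinh=2.485455; start (x,ẋ)=(0.013100, -0.223500) → end (x,ẋ)=(-0.224672, -1.206834)
phase 2: p=0.2013, T=0.260, ωT=1.056614, cosh=1.612123, sinh=1.264492; start (x,ẋ)=(-0.224672, -1.206834) → end (x,ẋ)=(-0.860928, -4.134534)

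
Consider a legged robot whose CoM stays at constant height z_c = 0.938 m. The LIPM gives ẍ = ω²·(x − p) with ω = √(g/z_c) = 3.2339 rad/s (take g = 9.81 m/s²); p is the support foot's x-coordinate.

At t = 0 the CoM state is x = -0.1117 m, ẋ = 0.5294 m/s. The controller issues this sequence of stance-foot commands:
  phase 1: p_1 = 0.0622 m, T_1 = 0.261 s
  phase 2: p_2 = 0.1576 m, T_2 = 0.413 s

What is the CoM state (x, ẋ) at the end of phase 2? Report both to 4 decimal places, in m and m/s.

x = -0.1005, ẋ = -0.6300

phase 1: p=0.0622, T=0.261, ωT=0.844048, cosh=1.377864, sinh=0.947898; start (x,ẋ)=(-0.111700, 0.529400) → end (x,ẋ)=(-0.022237, 0.196367)
phase 2: p=0.1576, T=0.413, ωT=1.335601, cosh=2.032640, sinh=1.769640; start (x,ẋ)=(-0.022237, 0.196367) → end (x,ẋ)=(-0.100488, -0.630032)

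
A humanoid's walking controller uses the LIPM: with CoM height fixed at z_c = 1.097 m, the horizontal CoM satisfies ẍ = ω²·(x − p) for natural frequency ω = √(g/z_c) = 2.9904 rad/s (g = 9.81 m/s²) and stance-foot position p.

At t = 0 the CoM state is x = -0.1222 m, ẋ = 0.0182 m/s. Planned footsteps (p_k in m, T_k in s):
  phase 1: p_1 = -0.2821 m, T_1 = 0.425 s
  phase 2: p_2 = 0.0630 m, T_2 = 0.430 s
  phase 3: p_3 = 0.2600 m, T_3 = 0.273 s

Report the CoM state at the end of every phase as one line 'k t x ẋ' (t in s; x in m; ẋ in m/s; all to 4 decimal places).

phase 1: p=-0.2821, T=0.425, ωT=1.270920, cosh=1.922352, sinh=1.641778; start (x,ẋ)=(-0.122200, 0.018200) → end (x,ẋ)=(0.035276, 0.820028)
phase 2: p=0.0630, T=0.430, ωT=1.285872, cosh=1.947115, sinh=1.670706; start (x,ẋ)=(0.035276, 0.820028) → end (x,ẋ)=(0.467160, 1.458178)
phase 3: p=0.2600, T=0.273, ωT=0.816379, cosh=1.352161, sinh=0.910132; start (x,ẋ)=(0.467160, 1.458178) → end (x,ẋ)=(0.983912, 2.535510)

1 0.4250 0.0353 0.8200
2 0.8550 0.4672 1.4582
3 1.1280 0.9839 2.5355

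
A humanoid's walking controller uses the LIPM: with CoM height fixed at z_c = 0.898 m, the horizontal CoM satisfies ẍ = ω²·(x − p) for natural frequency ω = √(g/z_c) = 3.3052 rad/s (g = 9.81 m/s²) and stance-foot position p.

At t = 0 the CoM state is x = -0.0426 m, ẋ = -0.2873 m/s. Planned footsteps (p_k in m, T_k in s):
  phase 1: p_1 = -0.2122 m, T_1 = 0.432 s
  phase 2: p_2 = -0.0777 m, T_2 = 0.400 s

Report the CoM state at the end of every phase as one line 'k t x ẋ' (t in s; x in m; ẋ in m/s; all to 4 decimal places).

phase 1: p=-0.2122, T=0.432, ωT=1.427846, cosh=2.204767, sinh=1.964942; start (x,ẋ)=(-0.042600, -0.287300) → end (x,ẋ)=(-0.009071, 0.468042)
phase 2: p=-0.0777, T=0.400, ωT=1.322080, cosh=2.008898, sinh=1.742318; start (x,ẋ)=(-0.009071, 0.468042) → end (x,ẋ)=(0.306894, 1.335461)

1 0.4320 -0.0091 0.4680
2 0.8320 0.3069 1.3355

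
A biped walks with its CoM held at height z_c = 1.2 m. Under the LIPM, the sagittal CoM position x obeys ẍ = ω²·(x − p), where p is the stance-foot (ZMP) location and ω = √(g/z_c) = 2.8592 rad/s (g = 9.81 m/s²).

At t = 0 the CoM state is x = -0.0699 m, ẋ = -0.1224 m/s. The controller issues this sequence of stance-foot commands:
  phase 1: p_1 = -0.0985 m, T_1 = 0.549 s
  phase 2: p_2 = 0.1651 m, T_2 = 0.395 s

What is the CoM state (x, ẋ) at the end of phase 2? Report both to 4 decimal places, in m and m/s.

x = -0.3885, ẋ = -1.3529

phase 1: p=-0.0985, T=0.549, ωT=1.569701, cosh=2.506659, sinh=2.298551; start (x,ẋ)=(-0.069900, -0.122400) → end (x,ẋ)=(-0.125209, -0.118855)
phase 2: p=0.1651, T=0.395, ωT=1.129384, cosh=1.708491, sinh=1.385259; start (x,ẋ)=(-0.125209, -0.118855) → end (x,ẋ)=(-0.388474, -1.352898)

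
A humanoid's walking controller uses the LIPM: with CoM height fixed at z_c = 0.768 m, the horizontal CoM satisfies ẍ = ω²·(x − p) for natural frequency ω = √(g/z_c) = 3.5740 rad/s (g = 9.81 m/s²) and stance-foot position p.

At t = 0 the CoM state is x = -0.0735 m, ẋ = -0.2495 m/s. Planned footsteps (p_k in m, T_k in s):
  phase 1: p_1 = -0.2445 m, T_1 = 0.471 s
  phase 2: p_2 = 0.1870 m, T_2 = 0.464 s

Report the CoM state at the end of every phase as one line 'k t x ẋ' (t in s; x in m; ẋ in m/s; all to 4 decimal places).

1 0.4710 0.0502 0.8936
2 0.9350 0.4475 1.1944

phase 1: p=-0.2445, T=0.471, ωT=1.683354, cosh=2.784666, sinh=2.598916; start (x,ẋ)=(-0.073500, -0.249500) → end (x,ẋ)=(0.050248, 0.893564)
phase 2: p=0.1870, T=0.464, ωT=1.658336, cosh=2.720511, sinh=2.530055; start (x,ẋ)=(0.050248, 0.893564) → end (x,ẋ)=(0.447524, 1.194384)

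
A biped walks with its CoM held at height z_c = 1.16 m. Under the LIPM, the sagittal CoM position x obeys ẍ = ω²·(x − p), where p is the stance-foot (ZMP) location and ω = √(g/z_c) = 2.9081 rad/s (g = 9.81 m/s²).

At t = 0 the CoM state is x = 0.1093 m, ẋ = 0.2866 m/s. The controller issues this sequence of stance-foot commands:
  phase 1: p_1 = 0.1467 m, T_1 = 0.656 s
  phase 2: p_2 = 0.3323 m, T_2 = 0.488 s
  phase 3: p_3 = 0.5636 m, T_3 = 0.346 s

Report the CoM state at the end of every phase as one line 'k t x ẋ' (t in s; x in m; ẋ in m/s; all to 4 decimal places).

phase 1: p=0.1467, T=0.656, ωT=1.907714, cosh=3.443043, sinh=3.294623; start (x,ẋ)=(0.109300, 0.286600) → end (x,ẋ)=(0.342623, 0.628443)
phase 2: p=0.3323, T=0.488, ωT=1.419153, cosh=2.187768, sinh=1.945849; start (x,ẋ)=(0.342623, 0.628443) → end (x,ẋ)=(0.775384, 1.433303)
phase 3: p=0.5636, T=0.346, ωT=1.006203, cosh=1.550400, sinh=1.184795; start (x,ẋ)=(0.775384, 1.433303) → end (x,ẋ)=(1.475895, 2.951894)

1 0.6560 0.3426 0.6284
2 1.1440 0.7754 1.4333
3 1.4900 1.4759 2.9519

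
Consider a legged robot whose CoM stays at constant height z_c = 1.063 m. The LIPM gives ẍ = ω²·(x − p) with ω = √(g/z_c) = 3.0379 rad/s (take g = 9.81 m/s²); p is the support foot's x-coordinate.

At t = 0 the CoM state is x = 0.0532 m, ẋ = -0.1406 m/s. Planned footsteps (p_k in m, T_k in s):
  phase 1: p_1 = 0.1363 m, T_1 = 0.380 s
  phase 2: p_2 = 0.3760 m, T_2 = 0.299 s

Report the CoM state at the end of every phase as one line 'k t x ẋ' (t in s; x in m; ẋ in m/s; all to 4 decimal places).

phase 1: p=0.1363, T=0.380, ωT=1.154402, cosh=1.743686, sinh=1.428440; start (x,ẋ)=(0.053200, -0.140600) → end (x,ẋ)=(-0.074711, -0.605771)
phase 2: p=0.3760, T=0.299, ωT=0.908332, cosh=1.441689, sinh=1.038493; start (x,ẋ)=(-0.074711, -0.605771) → end (x,ẋ)=(-0.480866, -2.295255)

1 0.3800 -0.0747 -0.6058
2 0.6790 -0.4809 -2.2953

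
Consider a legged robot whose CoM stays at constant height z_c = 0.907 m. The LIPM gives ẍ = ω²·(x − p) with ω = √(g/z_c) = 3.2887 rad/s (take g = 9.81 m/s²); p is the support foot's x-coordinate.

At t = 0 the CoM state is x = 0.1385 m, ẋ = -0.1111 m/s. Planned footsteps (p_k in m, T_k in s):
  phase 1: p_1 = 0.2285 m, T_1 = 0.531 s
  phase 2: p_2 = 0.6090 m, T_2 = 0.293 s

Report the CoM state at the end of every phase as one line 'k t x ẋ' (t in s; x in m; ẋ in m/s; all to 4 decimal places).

phase 1: p=0.2285, T=0.531, ωT=1.746300, cosh=2.953883, sinh=2.779465; start (x,ẋ)=(0.138500, -0.111100) → end (x,ẋ)=(-0.131246, -1.150851)
phase 2: p=0.6090, T=0.293, ωT=0.963589, cosh=1.501304, sinh=1.119783; start (x,ẋ)=(-0.131246, -1.150851) → end (x,ẋ)=(-0.894193, -4.453830)

1 0.5310 -0.1312 -1.1509
2 0.8240 -0.8942 -4.4538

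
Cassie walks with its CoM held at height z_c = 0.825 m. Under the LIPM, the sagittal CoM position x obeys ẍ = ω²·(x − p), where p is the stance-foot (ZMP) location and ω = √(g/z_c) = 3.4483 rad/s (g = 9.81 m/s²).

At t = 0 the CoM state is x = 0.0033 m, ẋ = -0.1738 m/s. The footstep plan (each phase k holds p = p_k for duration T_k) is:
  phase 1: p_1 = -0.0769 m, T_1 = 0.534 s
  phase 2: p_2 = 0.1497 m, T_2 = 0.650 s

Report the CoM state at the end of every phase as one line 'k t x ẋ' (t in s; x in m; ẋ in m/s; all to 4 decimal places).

phase 1: p=-0.0769, T=0.534, ωT=1.841392, cosh=3.231953, sinh=3.073357; start (x,ẋ)=(0.003300, -0.173800) → end (x,ẋ)=(0.027400, 0.288235)
phase 2: p=0.1497, T=0.650, ωT=2.241395, cosh=4.756377, sinh=4.650067; start (x,ẋ)=(0.027400, 0.288235) → end (x,ẋ)=(-0.043316, -0.590100)

1 0.5340 0.0274 0.2882
2 1.1840 -0.0433 -0.5901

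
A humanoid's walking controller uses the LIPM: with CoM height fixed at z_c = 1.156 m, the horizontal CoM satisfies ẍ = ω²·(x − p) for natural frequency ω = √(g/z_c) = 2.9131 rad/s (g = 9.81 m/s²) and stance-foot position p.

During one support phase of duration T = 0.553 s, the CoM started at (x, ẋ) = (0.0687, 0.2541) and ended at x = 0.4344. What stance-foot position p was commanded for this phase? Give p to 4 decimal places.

p = -0.0286

ωT = 2.9131·0.553 = 1.610944; cosh(ωT) = 2.603618, sinh(ωT) = 2.403919
x(T) = p + (x₀−p)·cosh(ωT) + (ẋ₀/ω)·sinh(ωT) ⇒ p·(1 − cosh) = x(T) − x₀·cosh − (ẋ₀/ω)·sinh
numerator   = 0.4344 − (0.0687)·2.603618 − (0.2541/2.9131)·2.403919 = 0.045846
denominator = 1 − 2.603618 = -1.603618
p = 0.045846 / -1.603618 = -0.0286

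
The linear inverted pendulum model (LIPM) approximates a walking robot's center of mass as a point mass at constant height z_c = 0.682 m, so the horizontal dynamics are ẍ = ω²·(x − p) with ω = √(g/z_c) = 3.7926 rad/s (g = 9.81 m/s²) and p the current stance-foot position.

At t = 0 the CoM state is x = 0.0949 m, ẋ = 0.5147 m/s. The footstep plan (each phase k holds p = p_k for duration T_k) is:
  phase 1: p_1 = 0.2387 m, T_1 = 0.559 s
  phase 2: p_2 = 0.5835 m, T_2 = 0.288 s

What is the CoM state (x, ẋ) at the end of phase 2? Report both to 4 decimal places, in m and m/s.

phase 1: p=0.2387, T=0.559, ωT=2.120063, cosh=4.225845, sinh=4.105821; start (x,ẋ)=(0.094900, 0.514700) → end (x,ẋ)=(0.188231, -0.064173)
phase 2: p=0.5835, T=0.288, ωT=1.092269, cosh=1.658242, sinh=1.322788; start (x,ẋ)=(0.188231, -0.064173) → end (x,ẋ)=(-0.094334, -2.089401)

x = -0.0943, ẋ = -2.0894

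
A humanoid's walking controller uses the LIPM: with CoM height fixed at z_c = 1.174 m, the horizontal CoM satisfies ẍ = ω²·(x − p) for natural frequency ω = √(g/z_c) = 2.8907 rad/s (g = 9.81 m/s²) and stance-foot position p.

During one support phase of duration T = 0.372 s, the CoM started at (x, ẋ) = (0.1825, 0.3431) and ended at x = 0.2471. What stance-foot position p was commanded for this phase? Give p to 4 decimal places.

ωT = 2.8907·0.372 = 1.075340; cosh(ωT) = 1.636086, sinh(ωT) = 1.294904
x(T) = p + (x₀−p)·cosh(ωT) + (ẋ₀/ω)·sinh(ωT) ⇒ p·(1 − cosh) = x(T) − x₀·cosh − (ẋ₀/ω)·sinh
numerator   = 0.2471 − (0.1825)·1.636086 − (0.3431/2.8907)·1.294904 = -0.205179
denominator = 1 − 1.636086 = -0.636086
p = -0.205179 / -0.636086 = 0.3226

p = 0.3226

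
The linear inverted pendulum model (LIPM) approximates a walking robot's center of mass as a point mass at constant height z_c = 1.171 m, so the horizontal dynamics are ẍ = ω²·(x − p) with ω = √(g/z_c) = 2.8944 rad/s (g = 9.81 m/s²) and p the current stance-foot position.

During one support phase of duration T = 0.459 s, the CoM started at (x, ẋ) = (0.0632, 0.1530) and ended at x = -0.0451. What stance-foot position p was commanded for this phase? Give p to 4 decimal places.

ωT = 2.8944·0.459 = 1.328530; cosh(ωT) = 2.020177, sinh(ωT) = 1.755311
x(T) = p + (x₀−p)·cosh(ωT) + (ẋ₀/ω)·sinh(ωT) ⇒ p·(1 − cosh) = x(T) − x₀·cosh − (ẋ₀/ω)·sinh
numerator   = -0.0451 − (0.0632)·2.020177 − (0.1530/2.8944)·1.755311 = -0.265562
denominator = 1 − 2.020177 = -1.020177
p = -0.265562 / -1.020177 = 0.2603

p = 0.2603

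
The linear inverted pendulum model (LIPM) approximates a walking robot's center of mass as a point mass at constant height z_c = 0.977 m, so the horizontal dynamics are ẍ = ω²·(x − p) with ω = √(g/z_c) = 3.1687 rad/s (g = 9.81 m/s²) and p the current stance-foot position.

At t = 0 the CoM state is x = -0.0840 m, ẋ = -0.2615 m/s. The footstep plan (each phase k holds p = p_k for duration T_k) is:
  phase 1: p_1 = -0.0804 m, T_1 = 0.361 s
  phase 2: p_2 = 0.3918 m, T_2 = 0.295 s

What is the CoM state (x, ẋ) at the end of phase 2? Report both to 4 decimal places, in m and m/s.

phase 1: p=-0.0804, T=0.361, ωT=1.143901, cosh=1.728781, sinh=1.410207; start (x,ẋ)=(-0.084000, -0.261500) → end (x,ẋ)=(-0.203002, -0.468163)
phase 2: p=0.3918, T=0.295, ωT=0.934766, cosh=1.469648, sinh=1.076971; start (x,ẋ)=(-0.203002, -0.468163) → end (x,ẋ)=(-0.641468, -2.717855)

x = -0.6415, ẋ = -2.7179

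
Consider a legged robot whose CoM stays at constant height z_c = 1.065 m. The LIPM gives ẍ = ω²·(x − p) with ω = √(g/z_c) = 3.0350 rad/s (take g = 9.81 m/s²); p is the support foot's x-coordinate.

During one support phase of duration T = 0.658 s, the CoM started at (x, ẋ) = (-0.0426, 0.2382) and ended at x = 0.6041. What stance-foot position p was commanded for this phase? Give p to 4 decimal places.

ωT = 3.0350·0.658 = 1.997030; cosh(ωT) = 3.751440, sinh(ωT) = 3.615703
x(T) = p + (x₀−p)·cosh(ωT) + (ẋ₀/ω)·sinh(ωT) ⇒ p·(1 − cosh) = x(T) − x₀·cosh − (ẋ₀/ω)·sinh
numerator   = 0.6041 − (-0.0426)·3.751440 − (0.2382/3.0350)·3.615703 = 0.480135
denominator = 1 − 3.751440 = -2.751440
p = 0.480135 / -2.751440 = -0.1745

p = -0.1745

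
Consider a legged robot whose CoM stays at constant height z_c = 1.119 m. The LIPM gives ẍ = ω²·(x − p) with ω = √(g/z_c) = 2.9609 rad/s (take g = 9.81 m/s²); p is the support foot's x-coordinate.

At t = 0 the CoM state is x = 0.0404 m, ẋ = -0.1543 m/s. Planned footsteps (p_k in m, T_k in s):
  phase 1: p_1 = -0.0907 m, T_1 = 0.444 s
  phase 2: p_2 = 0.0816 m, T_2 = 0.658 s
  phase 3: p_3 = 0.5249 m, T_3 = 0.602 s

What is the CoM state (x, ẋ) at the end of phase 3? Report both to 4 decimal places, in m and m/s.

phase 1: p=-0.0907, T=0.444, ωT=1.314640, cosh=1.995990, sinh=1.727419; start (x,ẋ)=(0.040400, -0.154300) → end (x,ẋ)=(0.080954, 0.362558)
phase 2: p=0.0816, T=0.658, ωT=1.948272, cosh=3.579537, sinh=3.437017; start (x,ẋ)=(0.080954, 0.362558) → end (x,ẋ)=(0.500146, 1.291216)
phase 3: p=0.5249, T=0.602, ωT=1.782462, cosh=3.056348, sinh=2.888125; start (x,ẋ)=(0.500146, 1.291216) → end (x,ẋ)=(1.708722, 3.734720)

x = 1.7087, ẋ = 3.7347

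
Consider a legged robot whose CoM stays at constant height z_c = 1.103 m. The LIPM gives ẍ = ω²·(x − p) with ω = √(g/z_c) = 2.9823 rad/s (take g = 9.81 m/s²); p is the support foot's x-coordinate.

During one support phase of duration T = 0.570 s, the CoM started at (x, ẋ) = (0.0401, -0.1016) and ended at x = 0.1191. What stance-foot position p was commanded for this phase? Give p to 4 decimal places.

p = -0.0524

ωT = 2.9823·0.570 = 1.699911; cosh(ωT) = 2.828080, sinh(ωT) = 2.645380
x(T) = p + (x₀−p)·cosh(ωT) + (ẋ₀/ω)·sinh(ωT) ⇒ p·(1 − cosh) = x(T) − x₀·cosh − (ẋ₀/ω)·sinh
numerator   = 0.1191 − (0.0401)·2.828080 − (-0.1016/2.9823)·2.645380 = 0.095816
denominator = 1 − 2.828080 = -1.828080
p = 0.095816 / -1.828080 = -0.0524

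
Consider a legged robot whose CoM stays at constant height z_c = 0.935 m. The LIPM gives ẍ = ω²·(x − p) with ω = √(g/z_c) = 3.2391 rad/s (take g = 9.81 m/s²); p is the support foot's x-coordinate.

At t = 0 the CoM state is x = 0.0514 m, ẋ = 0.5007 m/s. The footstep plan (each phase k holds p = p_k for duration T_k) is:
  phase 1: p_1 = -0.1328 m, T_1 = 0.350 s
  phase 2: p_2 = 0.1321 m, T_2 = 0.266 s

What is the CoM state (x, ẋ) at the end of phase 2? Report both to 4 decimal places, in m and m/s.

x = 1.0104, ẋ = 3.1944

phase 1: p=-0.1328, T=0.350, ωT=1.133685, cosh=1.714465, sinh=1.392620; start (x,ẋ)=(0.051400, 0.500700) → end (x,ẋ)=(0.398276, 1.689329)
phase 2: p=0.1321, T=0.266, ωT=0.861601, cosh=1.394716, sinh=0.972230; start (x,ẋ)=(0.398276, 1.689329) → end (x,ẋ)=(1.010399, 3.194361)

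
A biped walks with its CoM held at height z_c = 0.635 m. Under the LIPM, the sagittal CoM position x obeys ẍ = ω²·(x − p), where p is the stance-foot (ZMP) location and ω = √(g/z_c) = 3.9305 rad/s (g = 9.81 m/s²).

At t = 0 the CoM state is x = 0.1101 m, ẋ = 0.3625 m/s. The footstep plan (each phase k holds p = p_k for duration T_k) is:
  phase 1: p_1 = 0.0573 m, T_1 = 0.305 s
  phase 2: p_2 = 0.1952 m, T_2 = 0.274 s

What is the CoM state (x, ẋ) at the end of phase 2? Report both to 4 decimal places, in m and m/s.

x = 0.6732, ẋ = 2.0794

phase 1: p=0.0573, T=0.305, ωT=1.198802, cosh=1.808849, sinh=1.507294; start (x,ẋ)=(0.110100, 0.362500) → end (x,ẋ)=(0.291821, 0.968517)
phase 2: p=0.1952, T=0.274, ωT=1.076957, cosh=1.638181, sinh=1.297551; start (x,ẋ)=(0.291821, 0.968517) → end (x,ẋ)=(0.673213, 2.079377)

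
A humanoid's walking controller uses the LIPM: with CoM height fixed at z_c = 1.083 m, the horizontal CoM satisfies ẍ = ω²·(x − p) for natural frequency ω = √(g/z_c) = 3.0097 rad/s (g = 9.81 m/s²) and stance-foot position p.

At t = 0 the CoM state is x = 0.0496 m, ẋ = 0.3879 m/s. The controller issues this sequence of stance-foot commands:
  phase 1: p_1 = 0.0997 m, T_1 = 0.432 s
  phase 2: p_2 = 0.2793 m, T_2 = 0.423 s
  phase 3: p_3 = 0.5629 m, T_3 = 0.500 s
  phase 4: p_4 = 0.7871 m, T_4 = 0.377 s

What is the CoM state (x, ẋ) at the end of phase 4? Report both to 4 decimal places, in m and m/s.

phase 1: p=0.0997, T=0.432, ωT=1.300190, cosh=1.971238, sinh=1.698758; start (x,ẋ)=(0.049600, 0.387900) → end (x,ẋ)=(0.219882, 0.508494)
phase 2: p=0.2793, T=0.423, ωT=1.273103, cosh=1.925940, sinh=1.645979; start (x,ẋ)=(0.219882, 0.508494) → end (x,ẋ)=(0.442956, 0.684981)
phase 3: p=0.5629, T=0.500, ωT=1.504850, cosh=2.362764, sinh=2.140714; start (x,ẋ)=(0.442956, 0.684981) → end (x,ẋ)=(0.766709, 0.845664)
phase 4: p=0.7871, T=0.377, ωT=1.134657, cosh=1.715819, sinh=1.394287; start (x,ẋ)=(0.766709, 0.845664) → end (x,ẋ)=(1.143879, 1.365438)

x = 1.1439, ẋ = 1.3654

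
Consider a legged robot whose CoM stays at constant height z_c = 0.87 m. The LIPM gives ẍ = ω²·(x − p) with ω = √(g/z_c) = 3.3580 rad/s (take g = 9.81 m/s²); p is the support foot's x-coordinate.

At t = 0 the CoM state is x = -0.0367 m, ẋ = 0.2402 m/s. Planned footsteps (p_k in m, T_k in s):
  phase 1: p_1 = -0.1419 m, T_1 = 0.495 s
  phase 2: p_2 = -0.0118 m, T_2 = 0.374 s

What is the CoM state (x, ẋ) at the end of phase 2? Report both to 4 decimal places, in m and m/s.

phase 1: p=-0.1419, T=0.495, ωT=1.662210, cosh=2.730333, sinh=2.540614; start (x,ẋ)=(-0.036700, 0.240200) → end (x,ẋ)=(0.327063, 1.553327)
phase 2: p=-0.0118, T=0.374, ωT=1.255892, cosh=1.897895, sinh=1.613074; start (x,ẋ)=(0.327063, 1.553327) → end (x,ẋ)=(1.377494, 4.783571)

x = 1.3775, ẋ = 4.7836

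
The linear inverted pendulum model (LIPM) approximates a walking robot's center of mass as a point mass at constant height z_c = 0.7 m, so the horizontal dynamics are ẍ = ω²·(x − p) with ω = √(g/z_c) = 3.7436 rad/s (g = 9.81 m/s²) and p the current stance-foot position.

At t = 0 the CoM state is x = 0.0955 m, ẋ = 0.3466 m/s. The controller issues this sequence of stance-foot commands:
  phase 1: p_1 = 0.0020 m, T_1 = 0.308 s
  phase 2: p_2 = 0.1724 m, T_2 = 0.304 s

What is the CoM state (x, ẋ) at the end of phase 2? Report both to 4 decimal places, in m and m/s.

x = 0.7990, ẋ = 2.5500

phase 1: p=0.0020, T=0.308, ωT=1.153029, cosh=1.741726, sinh=1.426047; start (x,ẋ)=(0.095500, 0.346600) → end (x,ẋ)=(0.296881, 1.102837)
phase 2: p=0.1724, T=0.304, ωT=1.138054, cosh=1.720566, sinh=1.400124; start (x,ẋ)=(0.296881, 1.102837) → end (x,ẋ)=(0.799045, 2.549974)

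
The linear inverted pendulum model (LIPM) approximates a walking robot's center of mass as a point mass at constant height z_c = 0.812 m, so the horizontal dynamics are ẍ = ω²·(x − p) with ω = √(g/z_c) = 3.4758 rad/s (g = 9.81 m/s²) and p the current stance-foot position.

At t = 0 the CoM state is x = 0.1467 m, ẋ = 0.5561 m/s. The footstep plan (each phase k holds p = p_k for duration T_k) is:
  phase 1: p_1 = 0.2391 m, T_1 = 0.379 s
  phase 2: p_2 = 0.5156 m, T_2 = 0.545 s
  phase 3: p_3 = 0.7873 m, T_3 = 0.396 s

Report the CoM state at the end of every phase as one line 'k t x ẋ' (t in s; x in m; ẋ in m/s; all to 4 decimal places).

phase 1: p=0.2391, T=0.379, ωT=1.317328, cosh=2.000642, sinh=1.732792; start (x,ẋ)=(0.146700, 0.556100) → end (x,ẋ)=(0.331473, 0.556047)
phase 2: p=0.5156, T=0.545, ωT=1.894311, cosh=3.399194, sinh=3.248772; start (x,ẋ)=(0.331473, 0.556047) → end (x,ẋ)=(0.409445, -0.189062)
phase 3: p=0.7873, T=0.396, ωT=1.376417, cosh=2.106583, sinh=1.854101; start (x,ẋ)=(0.409445, -0.189062) → end (x,ẋ)=(-0.109534, -2.833353)

1 0.3790 0.3315 0.5560
2 0.9240 0.4094 -0.1891
3 1.3200 -0.1095 -2.8334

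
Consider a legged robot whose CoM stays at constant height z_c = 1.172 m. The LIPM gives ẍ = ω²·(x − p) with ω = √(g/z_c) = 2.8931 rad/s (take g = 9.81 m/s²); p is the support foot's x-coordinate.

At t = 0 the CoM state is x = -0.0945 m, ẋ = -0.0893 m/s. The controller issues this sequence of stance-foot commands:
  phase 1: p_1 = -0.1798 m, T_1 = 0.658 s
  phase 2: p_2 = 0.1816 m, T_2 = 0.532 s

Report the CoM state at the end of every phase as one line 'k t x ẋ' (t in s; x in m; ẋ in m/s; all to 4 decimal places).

1 0.6580 0.0115 0.5033
2 1.1900 0.1537 0.1329

phase 1: p=-0.1798, T=0.658, ωT=1.903660, cosh=3.429715, sinh=3.280693; start (x,ẋ)=(-0.094500, -0.089300) → end (x,ẋ)=(0.011491, 0.503341)
phase 2: p=0.1816, T=0.532, ωT=1.539129, cosh=2.437549, sinh=2.222981; start (x,ẋ)=(0.011491, 0.503341) → end (x,ẋ)=(0.153705, 0.132894)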